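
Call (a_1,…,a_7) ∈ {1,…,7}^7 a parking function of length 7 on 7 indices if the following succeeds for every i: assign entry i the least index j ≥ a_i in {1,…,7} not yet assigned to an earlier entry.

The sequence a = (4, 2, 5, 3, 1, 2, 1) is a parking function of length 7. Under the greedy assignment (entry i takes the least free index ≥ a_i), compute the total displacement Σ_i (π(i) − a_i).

Σπ(i) = 1+…+7 = 28; Σa = 4+2+5+3+1+2+1 = 18; disp = 28−18 = 10.

10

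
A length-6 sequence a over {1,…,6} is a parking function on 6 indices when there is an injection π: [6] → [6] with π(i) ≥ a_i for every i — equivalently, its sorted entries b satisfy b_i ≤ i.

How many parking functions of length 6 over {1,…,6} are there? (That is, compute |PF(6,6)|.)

16807

|PF(6,6)| = (6+1−6)·(6+1)^{6−1} = 1·16807 = 16807 (Pollak)
E.g. (4,6,3,2,3,1) → sorted (1,2,3,3,4,6): b_i ≤ i ∀i, a PF.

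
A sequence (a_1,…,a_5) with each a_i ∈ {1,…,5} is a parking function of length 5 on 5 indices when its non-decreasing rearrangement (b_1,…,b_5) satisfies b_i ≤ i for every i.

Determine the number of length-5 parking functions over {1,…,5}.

1296

|PF| = (6−5)·6^(5−1) = 1×1296 = 1296
One tuple (1,2,2,1,3) → sorted (1,1,2,2,3): b_i ≤ i ∀i, a PF.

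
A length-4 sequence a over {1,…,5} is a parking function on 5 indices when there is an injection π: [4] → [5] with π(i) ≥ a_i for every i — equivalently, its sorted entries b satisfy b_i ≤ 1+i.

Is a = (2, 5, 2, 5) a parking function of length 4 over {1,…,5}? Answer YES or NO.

NO

Order a: b = (2, 2, 5, 5).
  b_1=2 ≤ 2
  b_2=2 ≤ 3
  b_3=5 > 4
  fails at i=3 ⇒ NO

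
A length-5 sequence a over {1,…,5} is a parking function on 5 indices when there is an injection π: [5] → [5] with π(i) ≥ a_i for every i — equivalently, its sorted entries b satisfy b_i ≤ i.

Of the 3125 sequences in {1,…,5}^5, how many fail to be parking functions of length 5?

|PF(5,5)| = 1·6^4 = 1 · 1296 = 1296 [KW]
One tuple (5,5,3,3,1) → sorted (1,3,3,5,5): b_2=3>2, not a PF.
5^5 − 1296 = 3125 − 1296 = 1829

1829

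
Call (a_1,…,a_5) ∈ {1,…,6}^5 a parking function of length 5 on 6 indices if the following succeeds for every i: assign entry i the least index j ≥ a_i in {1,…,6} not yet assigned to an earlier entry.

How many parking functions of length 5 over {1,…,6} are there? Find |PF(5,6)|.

|PF| = (6−5+1)·(6+1)^(5−1) = 2·2401 = 4802 (Konheim–Weiss)
Example (2,4,1,2,2) → sorted (1,2,2,2,4): b_i ≤ 1+i ∀i, a PF.

4802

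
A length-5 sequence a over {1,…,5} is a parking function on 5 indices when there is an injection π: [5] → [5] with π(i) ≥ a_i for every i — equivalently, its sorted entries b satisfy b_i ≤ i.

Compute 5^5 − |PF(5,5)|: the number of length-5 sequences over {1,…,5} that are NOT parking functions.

1829

#PF = (5+1−5)·(5+1)^{5−1} = 1·1296 = 1296 [KW]
Example (4,5,5,1,4) → sorted (1,4,4,5,5): b_2=4>2, not a PF.
Total 3125; non-PF = 3125−1296 = 1829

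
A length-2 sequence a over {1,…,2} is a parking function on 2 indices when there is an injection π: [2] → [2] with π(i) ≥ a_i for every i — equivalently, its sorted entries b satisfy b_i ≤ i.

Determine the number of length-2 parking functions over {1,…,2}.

#PF = 1·3^1 = 1×3 = 3 (Pollak)
One tuple (1,2) → sorted (1,2): b_i ≤ i ∀i, a PF.

3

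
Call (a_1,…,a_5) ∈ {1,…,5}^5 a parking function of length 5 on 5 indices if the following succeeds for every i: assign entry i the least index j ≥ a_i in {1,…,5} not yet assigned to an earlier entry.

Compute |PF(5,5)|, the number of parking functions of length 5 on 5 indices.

#PF = 1·6^4 = 1 · 1296 = 1296
Example (1,5,3,3,2) → sorted (1,2,3,3,5): b_i ≤ i ∀i, a PF.

1296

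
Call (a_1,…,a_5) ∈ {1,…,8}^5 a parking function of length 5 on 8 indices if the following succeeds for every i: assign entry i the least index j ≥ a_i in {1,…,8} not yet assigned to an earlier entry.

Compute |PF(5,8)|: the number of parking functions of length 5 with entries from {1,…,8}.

Count = (8+1−5)·(8+1)^{5−1} = 4·6561 = 26244 (Pollak)
One tuple (5,5,3,5,2) → sorted (2,3,5,5,5): b_i ≤ 3+i ∀i, a PF.

26244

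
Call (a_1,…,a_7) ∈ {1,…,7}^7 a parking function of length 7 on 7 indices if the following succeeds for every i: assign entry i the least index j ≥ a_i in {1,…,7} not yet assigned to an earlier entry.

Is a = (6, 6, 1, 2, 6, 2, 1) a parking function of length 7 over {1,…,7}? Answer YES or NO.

Order a: b = (1, 1, 2, 2, 6, 6, 6).
  b_1=1 ≤ 1
  b_2=1 ≤ 2
  b_3=2 ≤ 3
  b_4=2 ≤ 4
  b_5=6 > 5
  fails at i=5 ⇒ NO

NO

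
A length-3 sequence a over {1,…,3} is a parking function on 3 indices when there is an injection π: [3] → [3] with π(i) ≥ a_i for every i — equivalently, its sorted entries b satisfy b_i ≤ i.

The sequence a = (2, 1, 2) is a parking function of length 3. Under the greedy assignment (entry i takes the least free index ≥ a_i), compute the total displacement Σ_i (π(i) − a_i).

Σπ = 6 ({1..3} each once); Σa = 2+1+2 = 5; disp = 6−5 = 1.

1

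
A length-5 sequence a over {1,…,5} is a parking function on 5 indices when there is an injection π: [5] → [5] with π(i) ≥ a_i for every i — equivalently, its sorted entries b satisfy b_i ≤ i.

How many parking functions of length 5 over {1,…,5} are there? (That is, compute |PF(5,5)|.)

|PF| = (5+1−5)·(5+1)^{5−1} = 1×1296 = 1296 (Pollak)
E.g. (1,4,1,1,2) → sorted (1,1,1,2,4): b_i ≤ i ∀i, a PF.

1296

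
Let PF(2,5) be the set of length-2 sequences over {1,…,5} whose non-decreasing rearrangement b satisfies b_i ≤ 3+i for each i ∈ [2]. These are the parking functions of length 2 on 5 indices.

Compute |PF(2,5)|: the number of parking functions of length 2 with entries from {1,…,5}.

Count = 4·6^1 = 4 · 6 = 24
One tuple (3,1) → sorted (1,3): b_i ≤ 3+i ∀i, a PF.

24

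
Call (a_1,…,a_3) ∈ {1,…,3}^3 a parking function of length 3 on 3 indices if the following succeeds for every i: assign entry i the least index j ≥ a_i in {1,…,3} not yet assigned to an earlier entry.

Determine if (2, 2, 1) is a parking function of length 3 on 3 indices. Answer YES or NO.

Order a: b = (1, 2, 2).
  b_1=1 ≤ 1
  b_2=2 ≤ 2
  b_3=2 ≤ 3
All bounds hold ⇒ YES

YES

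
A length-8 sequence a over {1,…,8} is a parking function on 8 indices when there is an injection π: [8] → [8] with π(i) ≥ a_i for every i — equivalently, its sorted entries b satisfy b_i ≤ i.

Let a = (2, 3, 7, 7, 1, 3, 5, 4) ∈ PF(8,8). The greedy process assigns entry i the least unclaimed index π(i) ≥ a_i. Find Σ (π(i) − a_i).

4

Σπ(i) = 1+…+8 = 36; Σa = 2+3+7+7+1+3+5+4 = 32; disp = 36−32 = 4.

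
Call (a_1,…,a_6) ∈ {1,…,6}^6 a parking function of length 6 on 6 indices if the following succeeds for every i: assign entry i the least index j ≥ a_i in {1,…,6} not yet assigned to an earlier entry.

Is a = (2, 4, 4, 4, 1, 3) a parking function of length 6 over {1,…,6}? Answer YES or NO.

YES

Order a: b = (1, 2, 3, 4, 4, 4).
  b_1=1 ≤ 1
  b_2=2 ≤ 2
  b_3=3 ≤ 3
  b_4=4 ≤ 4
  b_5=4 ≤ 5
  b_6=4 ≤ 6
All bounds hold ⇒ YES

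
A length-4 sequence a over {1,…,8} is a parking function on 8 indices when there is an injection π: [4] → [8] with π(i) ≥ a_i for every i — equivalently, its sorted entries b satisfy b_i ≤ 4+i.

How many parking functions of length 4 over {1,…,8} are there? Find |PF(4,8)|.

3645

Count = 5·9^3 = 5×729 = 3645 (Pollak)
E.g. (2,1,6,6) → sorted (1,2,6,6): b_i ≤ 4+i ∀i, a PF.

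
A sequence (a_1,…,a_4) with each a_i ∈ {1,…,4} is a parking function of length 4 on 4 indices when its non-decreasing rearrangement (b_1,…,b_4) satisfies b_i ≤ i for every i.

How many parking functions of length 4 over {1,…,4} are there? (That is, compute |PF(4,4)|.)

125

Count = (5−4)·5^(4−1) = 1×125 = 125 (Konheim–Weiss)
Example (1,1,4,3) → sorted (1,1,3,4): b_i ≤ i ∀i, a PF.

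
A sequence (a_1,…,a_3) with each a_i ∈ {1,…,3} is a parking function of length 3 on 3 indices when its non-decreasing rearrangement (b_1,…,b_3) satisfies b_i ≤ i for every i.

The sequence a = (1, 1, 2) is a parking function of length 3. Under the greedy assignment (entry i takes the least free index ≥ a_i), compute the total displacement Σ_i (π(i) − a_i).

Σπ = 3·4/2 = 6 (π permutes [3]); Σa = 1+1+2 = 4; disp = 6−4 = 2.

2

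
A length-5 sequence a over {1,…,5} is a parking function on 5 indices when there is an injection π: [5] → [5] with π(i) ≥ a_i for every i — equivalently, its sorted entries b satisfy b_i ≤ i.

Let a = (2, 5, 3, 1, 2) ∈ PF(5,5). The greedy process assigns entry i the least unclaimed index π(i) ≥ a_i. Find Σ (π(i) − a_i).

2

Σπ(i) = 1+…+5 = 15; Σa = 2+5+3+1+2 = 13; disp = 15−13 = 2.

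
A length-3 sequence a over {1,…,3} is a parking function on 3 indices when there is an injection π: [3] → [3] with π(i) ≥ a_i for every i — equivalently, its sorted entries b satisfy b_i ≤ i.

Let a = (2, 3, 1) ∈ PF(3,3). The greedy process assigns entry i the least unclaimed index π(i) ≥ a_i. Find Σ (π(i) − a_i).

0

Σπ = 6 ({1..3} each once); Σa = 2+3+1 = 6; disp = 6−6 = 0.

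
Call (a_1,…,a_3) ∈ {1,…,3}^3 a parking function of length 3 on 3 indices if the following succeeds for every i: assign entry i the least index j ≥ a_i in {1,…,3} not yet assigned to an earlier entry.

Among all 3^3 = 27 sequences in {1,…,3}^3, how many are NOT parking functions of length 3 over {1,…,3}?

11

|PF(3,3)| = (3−3+1)·(3+1)^(3−1) = 1 · 16 = 16 [KW]
Check (3,3,1) → sorted (1,3,3): b_2=3>2, not a PF.
3^3 − 16 = 27 − 16 = 11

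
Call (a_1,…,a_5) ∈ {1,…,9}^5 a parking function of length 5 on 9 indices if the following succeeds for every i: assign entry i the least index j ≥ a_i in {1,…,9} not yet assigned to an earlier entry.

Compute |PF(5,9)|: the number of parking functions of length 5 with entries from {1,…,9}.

|PF(5,9)| = 5·10^4 = 5·10000 = 50000 [KW]
One tuple (3,2,3,4,3) → sorted (2,3,3,3,4): b_i ≤ 4+i ∀i, a PF.

50000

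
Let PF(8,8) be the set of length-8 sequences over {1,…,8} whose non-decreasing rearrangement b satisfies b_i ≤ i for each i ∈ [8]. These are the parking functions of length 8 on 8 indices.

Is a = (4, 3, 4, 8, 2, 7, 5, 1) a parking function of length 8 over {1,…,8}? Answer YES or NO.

Rearranged: b = (1, 2, 3, 4, 4, 5, 7, 8).
  b_1=1 ≤ 1
  b_2=2 ≤ 2
  b_3=3 ≤ 3
  b_4=4 ≤ 4
  b_5=4 ≤ 5
  b_6=5 ≤ 6
  b_7=7 ≤ 7
  b_8=8 ≤ 8
All bounds hold ⇒ YES

YES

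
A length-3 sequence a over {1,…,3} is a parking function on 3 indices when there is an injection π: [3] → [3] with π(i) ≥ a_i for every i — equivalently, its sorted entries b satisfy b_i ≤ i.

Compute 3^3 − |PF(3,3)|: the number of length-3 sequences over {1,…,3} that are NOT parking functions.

11

|PF| = (3−3+1)·(3+1)^(3−1) = 1·16 = 16 (Konheim–Weiss)
E.g. (3,3,3) → sorted (3,3,3): b_1=3>1, not a PF.
Total 27; non-PF = 27−16 = 11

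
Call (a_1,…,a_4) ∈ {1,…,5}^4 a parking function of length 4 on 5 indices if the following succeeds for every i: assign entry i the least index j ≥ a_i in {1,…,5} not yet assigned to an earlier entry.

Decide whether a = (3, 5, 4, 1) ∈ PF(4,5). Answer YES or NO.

YES

Rearranged: b = (1, 3, 4, 5).
  b_1=1 ≤ 2
  b_2=3 ≤ 3
  b_3=4 ≤ 4
  b_4=5 ≤ 5
All bounds hold ⇒ YES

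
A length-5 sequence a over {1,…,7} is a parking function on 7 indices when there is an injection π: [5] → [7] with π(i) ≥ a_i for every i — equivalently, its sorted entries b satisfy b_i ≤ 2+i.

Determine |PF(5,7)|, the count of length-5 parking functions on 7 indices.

12288

#PF = (7−5+1)·(7+1)^(5−1) = 3·4096 = 12288 (Konheim–Weiss)
One tuple (1,6,4,5,7) → sorted (1,4,5,6,7): b_i ≤ 2+i ∀i, a PF.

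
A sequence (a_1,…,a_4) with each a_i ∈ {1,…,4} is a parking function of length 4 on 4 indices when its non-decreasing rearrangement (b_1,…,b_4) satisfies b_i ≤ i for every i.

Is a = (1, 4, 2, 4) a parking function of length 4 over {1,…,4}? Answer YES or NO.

Sorted: b = (1, 2, 4, 4).
  b_1=1 ≤ 1
  b_2=2 ≤ 2
  b_3=4 > 3
  fails at i=3 ⇒ NO

NO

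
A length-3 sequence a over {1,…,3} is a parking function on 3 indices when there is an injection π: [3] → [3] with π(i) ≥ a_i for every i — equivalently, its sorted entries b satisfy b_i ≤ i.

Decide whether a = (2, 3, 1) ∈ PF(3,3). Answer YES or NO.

Rearranged: b = (1, 2, 3).
  b_1=1 ≤ 1
  b_2=2 ≤ 2
  b_3=3 ≤ 3
All bounds hold ⇒ YES

YES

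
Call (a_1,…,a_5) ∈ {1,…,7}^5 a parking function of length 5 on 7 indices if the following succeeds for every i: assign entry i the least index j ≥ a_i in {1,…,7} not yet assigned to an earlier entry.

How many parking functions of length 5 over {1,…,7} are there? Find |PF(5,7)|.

12288

Count = 3·8^4 = 3·4096 = 12288 (Pollak)
One tuple (4,3,1,5,6) → sorted (1,3,4,5,6): b_i ≤ 2+i ∀i, a PF.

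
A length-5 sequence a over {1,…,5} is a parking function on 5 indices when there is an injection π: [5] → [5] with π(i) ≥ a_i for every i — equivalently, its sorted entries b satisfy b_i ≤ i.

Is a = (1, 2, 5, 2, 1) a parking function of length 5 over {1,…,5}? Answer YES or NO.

YES

Order a: b = (1, 1, 2, 2, 5).
  b_1=1 ≤ 1
  b_2=1 ≤ 2
  b_3=2 ≤ 3
  b_4=2 ≤ 4
  b_5=5 ≤ 5
All bounds hold ⇒ YES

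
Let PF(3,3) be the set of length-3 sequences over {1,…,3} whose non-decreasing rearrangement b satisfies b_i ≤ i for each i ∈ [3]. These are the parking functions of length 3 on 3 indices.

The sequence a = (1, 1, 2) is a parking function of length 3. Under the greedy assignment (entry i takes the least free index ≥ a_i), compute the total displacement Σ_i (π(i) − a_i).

Σπ(i) = 1+…+3 = 6; Σa = 1+1+2 = 4; disp = 6−4 = 2.

2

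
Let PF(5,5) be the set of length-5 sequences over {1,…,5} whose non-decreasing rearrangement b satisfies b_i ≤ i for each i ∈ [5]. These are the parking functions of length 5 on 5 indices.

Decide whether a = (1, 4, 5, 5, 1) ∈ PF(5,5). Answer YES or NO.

Rearranged: b = (1, 1, 4, 5, 5).
  b_1=1 ≤ 1
  b_2=1 ≤ 2
  b_3=4 > 3
  fails at i=3 ⇒ NO

NO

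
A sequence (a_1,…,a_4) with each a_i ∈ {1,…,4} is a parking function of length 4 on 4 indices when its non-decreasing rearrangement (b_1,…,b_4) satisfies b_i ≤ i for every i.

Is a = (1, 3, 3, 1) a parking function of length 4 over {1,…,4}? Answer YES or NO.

Order a: b = (1, 1, 3, 3).
  b_1=1 ≤ 1
  b_2=1 ≤ 2
  b_3=3 ≤ 3
  b_4=3 ≤ 4
All bounds hold ⇒ YES

YES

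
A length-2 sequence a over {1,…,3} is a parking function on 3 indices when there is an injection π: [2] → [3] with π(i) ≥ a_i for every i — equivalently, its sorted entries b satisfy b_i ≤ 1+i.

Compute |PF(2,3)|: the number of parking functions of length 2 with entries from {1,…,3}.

|PF(2,3)| = (3+1−2)·(3+1)^{2−1} = 2×4 = 8
E.g. (2,3) → sorted (2,3): b_i ≤ 1+i ∀i, a PF.

8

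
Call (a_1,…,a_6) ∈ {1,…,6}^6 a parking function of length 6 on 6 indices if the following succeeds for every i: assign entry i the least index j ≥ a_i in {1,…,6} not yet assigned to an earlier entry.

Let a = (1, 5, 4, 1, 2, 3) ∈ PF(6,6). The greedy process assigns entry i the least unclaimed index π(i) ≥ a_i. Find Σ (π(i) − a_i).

Σπ = 21 ({1..6} each once); Σa = 1+5+4+1+2+3 = 16; disp = 21−16 = 5.

5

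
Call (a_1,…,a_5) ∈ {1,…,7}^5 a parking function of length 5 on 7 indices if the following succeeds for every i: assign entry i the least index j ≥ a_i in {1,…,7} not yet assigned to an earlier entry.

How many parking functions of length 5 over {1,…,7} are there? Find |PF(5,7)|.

12288

|PF| = (8−5)·8^(5−1) = 3 · 4096 = 12288
One tuple (7,5,3,3,5) → sorted (3,3,5,5,7): b_i ≤ 2+i ∀i, a PF.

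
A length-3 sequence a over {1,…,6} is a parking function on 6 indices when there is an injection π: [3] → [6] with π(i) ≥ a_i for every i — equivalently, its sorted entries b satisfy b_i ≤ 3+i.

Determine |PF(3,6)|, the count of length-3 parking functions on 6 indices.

|PF(3,6)| = 4·7^2 = 4·49 = 196 (Pollak)
One tuple (5,1,3) → sorted (1,3,5): b_i ≤ 3+i ∀i, a PF.

196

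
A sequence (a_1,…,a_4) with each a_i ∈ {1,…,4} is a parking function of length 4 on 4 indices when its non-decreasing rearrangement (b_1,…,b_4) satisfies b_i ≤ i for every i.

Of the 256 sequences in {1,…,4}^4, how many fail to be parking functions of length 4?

131

#PF = 1·5^3 = 1×125 = 125 [KW]
One tuple (4,4,1,4) → sorted (1,4,4,4): b_2=4>2, not a PF.
4^4 − 125 = 256 − 125 = 131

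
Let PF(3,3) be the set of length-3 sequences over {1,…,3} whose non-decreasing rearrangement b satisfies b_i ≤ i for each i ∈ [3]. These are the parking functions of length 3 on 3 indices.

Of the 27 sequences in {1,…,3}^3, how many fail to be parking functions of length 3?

11

|PF| = (4−3)·4^(3−1) = 1·16 = 16 (Konheim–Weiss)
One tuple (3,3,2) → sorted (2,3,3): b_1=2>1, not a PF.
Total 27; non-PF = 27−16 = 11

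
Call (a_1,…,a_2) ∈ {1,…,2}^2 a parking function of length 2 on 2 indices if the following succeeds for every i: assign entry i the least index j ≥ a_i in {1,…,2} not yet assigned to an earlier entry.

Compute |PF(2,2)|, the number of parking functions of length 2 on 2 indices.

3

Count = (3−2)·3^(2−1) = 1·3 = 3 (Konheim–Weiss)
E.g. (2,1) → sorted (1,2): b_i ≤ i ∀i, a PF.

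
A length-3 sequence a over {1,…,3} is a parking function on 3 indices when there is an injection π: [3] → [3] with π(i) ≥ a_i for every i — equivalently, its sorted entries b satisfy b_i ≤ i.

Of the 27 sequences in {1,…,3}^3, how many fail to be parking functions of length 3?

|PF(3,3)| = (3+1−3)·(3+1)^{3−1} = 1·16 = 16 (Pollak)
Check (1,3,3) → sorted (1,3,3): b_2=3>2, not a PF.
So 27 − 16 = 11 fail.

11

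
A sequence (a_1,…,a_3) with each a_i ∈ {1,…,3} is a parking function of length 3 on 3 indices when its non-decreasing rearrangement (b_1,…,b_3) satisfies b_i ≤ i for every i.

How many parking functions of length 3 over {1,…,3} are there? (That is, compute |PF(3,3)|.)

16

Count = (4−3)·4^(3−1) = 1·16 = 16 (Konheim–Weiss)
Example (1,1,2) → sorted (1,1,2): b_i ≤ i ∀i, a PF.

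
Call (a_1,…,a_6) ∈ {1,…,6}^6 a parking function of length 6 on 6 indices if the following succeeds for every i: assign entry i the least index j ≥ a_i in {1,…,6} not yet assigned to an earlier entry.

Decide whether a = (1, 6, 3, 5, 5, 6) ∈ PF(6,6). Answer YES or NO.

NO

Sorted: b = (1, 3, 5, 5, 6, 6).
  b_1=1 ≤ 1
  b_2=3 > 2
  fails at i=2 ⇒ NO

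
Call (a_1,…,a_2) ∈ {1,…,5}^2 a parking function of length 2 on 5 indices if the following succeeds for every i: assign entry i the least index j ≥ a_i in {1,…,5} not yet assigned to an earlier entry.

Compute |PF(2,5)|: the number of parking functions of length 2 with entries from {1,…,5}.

24

|PF(2,5)| = 4·6^1 = 4×6 = 24 (Konheim–Weiss)
Example (3,5) → sorted (3,5): b_i ≤ 3+i ∀i, a PF.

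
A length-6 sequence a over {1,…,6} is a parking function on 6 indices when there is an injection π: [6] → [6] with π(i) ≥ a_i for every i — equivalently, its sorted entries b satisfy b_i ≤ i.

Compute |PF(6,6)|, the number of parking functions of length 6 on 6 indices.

16807

Count = 1·7^5 = 1×16807 = 16807
One tuple (1,6,2,1,4,2) → sorted (1,1,2,2,4,6): b_i ≤ i ∀i, a PF.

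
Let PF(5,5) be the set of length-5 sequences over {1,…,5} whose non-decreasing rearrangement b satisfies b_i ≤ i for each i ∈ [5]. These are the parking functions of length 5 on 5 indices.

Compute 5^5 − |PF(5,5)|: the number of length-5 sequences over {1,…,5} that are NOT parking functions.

|PF(5,5)| = (5−5+1)·(5+1)^(5−1) = 1·1296 = 1296 [KW]
Example (5,4,1,5,5) → sorted (1,4,5,5,5): b_2=4>2, not a PF.
5^5 − 1296 = 3125 − 1296 = 1829

1829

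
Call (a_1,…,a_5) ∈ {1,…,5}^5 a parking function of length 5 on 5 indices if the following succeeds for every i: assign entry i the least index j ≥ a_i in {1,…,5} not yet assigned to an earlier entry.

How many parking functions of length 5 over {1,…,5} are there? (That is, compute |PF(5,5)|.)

1296

|PF| = 1·6^4 = 1·1296 = 1296
E.g. (1,3,1,4,1) → sorted (1,1,1,3,4): b_i ≤ i ∀i, a PF.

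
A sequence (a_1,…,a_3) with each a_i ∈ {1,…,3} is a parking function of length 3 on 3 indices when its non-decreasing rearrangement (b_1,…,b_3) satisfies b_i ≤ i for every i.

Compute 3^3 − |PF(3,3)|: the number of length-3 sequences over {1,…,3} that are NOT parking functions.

|PF| = 1·4^2 = 1 · 16 = 16 (Konheim–Weiss)
E.g. (2,2,3) → sorted (2,2,3): b_1=2>1, not a PF.
3^3 − 16 = 27 − 16 = 11

11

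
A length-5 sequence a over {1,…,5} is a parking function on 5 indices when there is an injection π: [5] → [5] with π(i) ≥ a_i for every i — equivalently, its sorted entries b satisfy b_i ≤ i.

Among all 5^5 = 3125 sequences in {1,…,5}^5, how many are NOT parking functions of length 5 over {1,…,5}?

#PF = (5+1−5)·(5+1)^{5−1} = 1 · 1296 = 1296 (Pollak)
Example (2,3,5,3,3) → sorted (2,3,3,3,5): b_1=2>1, not a PF.
Total 3125; non-PF = 3125−1296 = 1829

1829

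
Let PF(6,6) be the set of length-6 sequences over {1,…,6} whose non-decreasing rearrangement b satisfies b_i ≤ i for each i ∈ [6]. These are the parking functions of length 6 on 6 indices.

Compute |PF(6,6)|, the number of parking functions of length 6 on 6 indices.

16807

|PF| = (7−6)·7^(6−1) = 1·16807 = 16807 (Pollak)
Example (3,2,1,5,3,2) → sorted (1,2,2,3,3,5): b_i ≤ i ∀i, a PF.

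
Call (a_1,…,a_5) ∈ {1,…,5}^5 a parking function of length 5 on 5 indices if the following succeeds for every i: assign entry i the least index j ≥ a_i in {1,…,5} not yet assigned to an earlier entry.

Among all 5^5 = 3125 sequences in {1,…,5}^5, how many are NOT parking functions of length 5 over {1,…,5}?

|PF(5,5)| = (5−5+1)·(5+1)^(5−1) = 1×1296 = 1296 [KW]
One tuple (4,3,4,3,3) → sorted (3,3,3,4,4): b_1=3>1, not a PF.
Total 3125; non-PF = 3125−1296 = 1829

1829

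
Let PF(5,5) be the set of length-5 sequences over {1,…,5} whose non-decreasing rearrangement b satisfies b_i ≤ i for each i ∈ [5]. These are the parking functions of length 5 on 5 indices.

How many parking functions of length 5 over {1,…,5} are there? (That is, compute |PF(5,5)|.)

1296

#PF = (5−5+1)·(5+1)^(5−1) = 1×1296 = 1296 (Konheim–Weiss)
E.g. (2,2,3,1,2) → sorted (1,2,2,2,3): b_i ≤ i ∀i, a PF.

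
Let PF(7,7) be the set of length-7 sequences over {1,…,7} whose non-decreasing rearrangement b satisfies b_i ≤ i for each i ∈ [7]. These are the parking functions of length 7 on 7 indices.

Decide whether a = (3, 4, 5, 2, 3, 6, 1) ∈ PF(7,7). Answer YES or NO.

Rearranged: b = (1, 2, 3, 3, 4, 5, 6).
  b_1=1 ≤ 1
  b_2=2 ≤ 2
  b_3=3 ≤ 3
  b_4=3 ≤ 4
  b_5=4 ≤ 5
  b_6=5 ≤ 6
  b_7=6 ≤ 7
All bounds hold ⇒ YES

YES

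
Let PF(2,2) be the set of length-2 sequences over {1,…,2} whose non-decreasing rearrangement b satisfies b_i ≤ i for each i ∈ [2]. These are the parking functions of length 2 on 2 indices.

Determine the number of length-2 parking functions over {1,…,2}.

3

|PF(2,2)| = (2−2+1)·(2+1)^(2−1) = 1·3 = 3
Check (1,1) → sorted (1,1): b_i ≤ i ∀i, a PF.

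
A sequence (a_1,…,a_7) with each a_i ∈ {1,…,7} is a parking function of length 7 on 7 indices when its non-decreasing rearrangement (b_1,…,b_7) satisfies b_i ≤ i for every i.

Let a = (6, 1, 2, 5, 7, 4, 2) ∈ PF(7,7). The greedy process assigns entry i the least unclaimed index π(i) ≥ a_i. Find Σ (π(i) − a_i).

1

Σπ = 7·8/2 = 28 (π permutes [7]); Σa = 6+1+2+5+7+4+2 = 27; disp = 28−27 = 1.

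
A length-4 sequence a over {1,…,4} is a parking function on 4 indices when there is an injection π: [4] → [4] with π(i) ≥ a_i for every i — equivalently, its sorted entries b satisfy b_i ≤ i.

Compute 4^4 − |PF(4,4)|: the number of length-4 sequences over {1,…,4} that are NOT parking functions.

131

Count = (5−4)·5^(4−1) = 1×125 = 125
Example (4,1,3,4) → sorted (1,3,4,4): b_2=3>2, not a PF.
4^4 − 125 = 256 − 125 = 131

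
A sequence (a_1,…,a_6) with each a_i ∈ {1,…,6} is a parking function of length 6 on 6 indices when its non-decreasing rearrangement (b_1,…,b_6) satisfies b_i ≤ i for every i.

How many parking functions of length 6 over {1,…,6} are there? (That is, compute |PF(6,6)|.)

16807

|PF| = (7−6)·7^(6−1) = 1·16807 = 16807 [KW]
E.g. (4,5,2,2,1,1) → sorted (1,1,2,2,4,5): b_i ≤ i ∀i, a PF.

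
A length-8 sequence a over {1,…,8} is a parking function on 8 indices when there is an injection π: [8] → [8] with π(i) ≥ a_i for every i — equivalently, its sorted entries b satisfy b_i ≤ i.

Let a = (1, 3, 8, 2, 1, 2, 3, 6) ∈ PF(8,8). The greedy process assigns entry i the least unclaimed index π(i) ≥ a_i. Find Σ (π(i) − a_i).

Σπ = 8·9/2 = 36 (π permutes [8]); Σa = 1+3+8+2+1+2+3+6 = 26; disp = 36−26 = 10.

10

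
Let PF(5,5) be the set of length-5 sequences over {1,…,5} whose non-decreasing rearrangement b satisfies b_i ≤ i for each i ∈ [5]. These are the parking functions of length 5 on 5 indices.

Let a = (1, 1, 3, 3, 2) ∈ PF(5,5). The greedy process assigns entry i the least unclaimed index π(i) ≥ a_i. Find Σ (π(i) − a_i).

5

Σπ(i) = 1+…+5 = 15; Σa = 1+1+3+3+2 = 10; disp = 15−10 = 5.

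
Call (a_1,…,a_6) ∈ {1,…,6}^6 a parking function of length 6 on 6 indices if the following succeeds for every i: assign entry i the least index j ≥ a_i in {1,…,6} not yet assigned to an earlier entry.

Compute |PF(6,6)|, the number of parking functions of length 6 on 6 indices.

16807

|PF(6,6)| = (7−6)·7^(6−1) = 1·16807 = 16807
E.g. (4,2,4,2,3,1) → sorted (1,2,2,3,4,4): b_i ≤ i ∀i, a PF.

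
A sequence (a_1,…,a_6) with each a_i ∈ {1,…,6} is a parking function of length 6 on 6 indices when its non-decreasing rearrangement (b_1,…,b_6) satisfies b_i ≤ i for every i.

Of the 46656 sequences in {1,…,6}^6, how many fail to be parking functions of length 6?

Count = 1·7^5 = 1×16807 = 16807 (Konheim–Weiss)
Check (5,4,3,5,5,6) → sorted (3,4,5,5,5,6): b_1=3>1, not a PF.
Total 46656; non-PF = 46656−16807 = 29849

29849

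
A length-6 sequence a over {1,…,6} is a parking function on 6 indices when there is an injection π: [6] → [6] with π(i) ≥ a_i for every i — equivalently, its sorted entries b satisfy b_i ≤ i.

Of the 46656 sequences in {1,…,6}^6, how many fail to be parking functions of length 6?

#PF = 1·7^5 = 1·16807 = 16807 (Pollak)
One tuple (6,5,5,6,4,4) → sorted (4,4,5,5,6,6): b_1=4>1, not a PF.
So 46656 − 16807 = 29849 fail.

29849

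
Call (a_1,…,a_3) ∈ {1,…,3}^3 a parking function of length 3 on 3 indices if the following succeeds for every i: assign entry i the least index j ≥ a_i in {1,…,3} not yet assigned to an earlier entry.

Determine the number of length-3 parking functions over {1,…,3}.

|PF(3,3)| = 1·4^2 = 1 · 16 = 16 (Pollak)
One tuple (3,2,1) → sorted (1,2,3): b_i ≤ i ∀i, a PF.

16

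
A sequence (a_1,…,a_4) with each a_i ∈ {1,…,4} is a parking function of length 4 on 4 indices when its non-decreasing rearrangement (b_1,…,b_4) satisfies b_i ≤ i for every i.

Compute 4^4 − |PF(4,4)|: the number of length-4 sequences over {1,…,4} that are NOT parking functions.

Count = 1·5^3 = 1×125 = 125 [KW]
One tuple (3,4,3,3) → sorted (3,3,3,4): b_1=3>1, not a PF.
So 256 − 125 = 131 fail.

131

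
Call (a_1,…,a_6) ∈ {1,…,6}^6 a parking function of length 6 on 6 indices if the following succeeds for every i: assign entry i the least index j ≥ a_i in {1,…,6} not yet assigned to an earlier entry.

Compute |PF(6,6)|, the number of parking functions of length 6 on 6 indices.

16807

|PF| = (7−6)·7^(6−1) = 1×16807 = 16807
One tuple (2,5,1,2,6,4) → sorted (1,2,2,4,5,6): b_i ≤ i ∀i, a PF.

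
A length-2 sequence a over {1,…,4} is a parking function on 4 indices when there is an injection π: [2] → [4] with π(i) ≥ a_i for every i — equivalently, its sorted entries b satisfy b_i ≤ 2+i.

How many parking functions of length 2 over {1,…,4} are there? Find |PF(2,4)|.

15

|PF(2,4)| = (4+1−2)·(4+1)^{2−1} = 3·5 = 15 [KW]
E.g. (1,3) → sorted (1,3): b_i ≤ 2+i ∀i, a PF.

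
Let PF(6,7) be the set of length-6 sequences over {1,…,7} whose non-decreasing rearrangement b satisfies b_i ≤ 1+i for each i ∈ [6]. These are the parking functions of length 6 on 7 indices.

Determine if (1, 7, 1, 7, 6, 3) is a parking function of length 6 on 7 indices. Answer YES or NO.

NO

Rearranged: b = (1, 1, 3, 6, 7, 7).
  b_1=1 ≤ 2
  b_2=1 ≤ 3
  b_3=3 ≤ 4
  b_4=6 > 5
  fails at i=4 ⇒ NO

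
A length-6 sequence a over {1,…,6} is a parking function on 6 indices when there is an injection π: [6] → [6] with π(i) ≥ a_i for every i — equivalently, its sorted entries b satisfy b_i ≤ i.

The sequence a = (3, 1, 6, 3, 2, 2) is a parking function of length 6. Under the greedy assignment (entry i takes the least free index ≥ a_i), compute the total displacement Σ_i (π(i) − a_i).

Σπ(i) = 1+…+6 = 21; Σa = 3+1+6+3+2+2 = 17; disp = 21−17 = 4.

4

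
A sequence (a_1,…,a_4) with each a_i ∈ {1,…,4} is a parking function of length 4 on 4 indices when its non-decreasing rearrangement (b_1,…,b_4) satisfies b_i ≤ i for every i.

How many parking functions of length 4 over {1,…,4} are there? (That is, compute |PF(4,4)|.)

Count = (4+1−4)·(4+1)^{4−1} = 1 · 125 = 125
Example (2,3,1,4) → sorted (1,2,3,4): b_i ≤ i ∀i, a PF.

125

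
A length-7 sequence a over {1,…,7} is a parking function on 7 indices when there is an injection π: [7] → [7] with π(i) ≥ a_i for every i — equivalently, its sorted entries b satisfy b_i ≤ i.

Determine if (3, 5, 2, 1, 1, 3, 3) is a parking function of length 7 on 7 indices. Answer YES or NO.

YES

Rearranged: b = (1, 1, 2, 3, 3, 3, 5).
  b_1=1 ≤ 1
  b_2=1 ≤ 2
  b_3=2 ≤ 3
  b_4=3 ≤ 4
  b_5=3 ≤ 5
  b_6=3 ≤ 6
  b_7=5 ≤ 7
All bounds hold ⇒ YES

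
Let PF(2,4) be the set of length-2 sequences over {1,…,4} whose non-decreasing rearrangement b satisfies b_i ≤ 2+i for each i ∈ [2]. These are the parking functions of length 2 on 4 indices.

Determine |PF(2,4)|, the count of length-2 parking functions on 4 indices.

15

#PF = 3·5^1 = 3 · 5 = 15
E.g. (1,3) → sorted (1,3): b_i ≤ 2+i ∀i, a PF.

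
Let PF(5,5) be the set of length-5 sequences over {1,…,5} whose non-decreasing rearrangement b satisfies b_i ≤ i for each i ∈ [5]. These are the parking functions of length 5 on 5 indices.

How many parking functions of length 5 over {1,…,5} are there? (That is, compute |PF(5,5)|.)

Count = (5+1−5)·(5+1)^{5−1} = 1·1296 = 1296 (Konheim–Weiss)
Example (2,5,1,1,4) → sorted (1,1,2,4,5): b_i ≤ i ∀i, a PF.

1296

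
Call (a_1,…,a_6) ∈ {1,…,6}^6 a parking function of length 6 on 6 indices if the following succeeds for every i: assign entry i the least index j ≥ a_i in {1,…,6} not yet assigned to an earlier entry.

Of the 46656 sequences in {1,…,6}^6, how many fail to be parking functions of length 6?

|PF(6,6)| = (6−6+1)·(6+1)^(6−1) = 1·16807 = 16807 (Pollak)
Check (5,4,6,4,6,3) → sorted (3,4,4,5,6,6): b_1=3>1, not a PF.
Total 46656; non-PF = 46656−16807 = 29849

29849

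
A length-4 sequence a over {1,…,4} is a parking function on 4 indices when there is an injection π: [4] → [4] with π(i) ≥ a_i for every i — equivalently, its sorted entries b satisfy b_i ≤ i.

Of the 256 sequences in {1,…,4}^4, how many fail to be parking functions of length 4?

131

|PF(4,4)| = (4+1−4)·(4+1)^{4−1} = 1 · 125 = 125 (Pollak)
One tuple (4,4,1,3) → sorted (1,3,4,4): b_2=3>2, not a PF.
4^4 − 125 = 256 − 125 = 131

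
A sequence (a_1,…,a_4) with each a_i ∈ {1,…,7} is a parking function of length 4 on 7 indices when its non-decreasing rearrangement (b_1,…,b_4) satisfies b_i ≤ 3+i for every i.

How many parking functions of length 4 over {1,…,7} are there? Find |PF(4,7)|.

|PF| = (7+1−4)·(7+1)^{4−1} = 4×512 = 2048 (Pollak)
E.g. (5,2,2,2) → sorted (2,2,2,5): b_i ≤ 3+i ∀i, a PF.

2048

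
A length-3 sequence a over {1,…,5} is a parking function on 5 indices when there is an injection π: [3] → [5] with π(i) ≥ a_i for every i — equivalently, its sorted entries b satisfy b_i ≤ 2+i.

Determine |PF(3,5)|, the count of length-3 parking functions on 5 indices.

108

Count = (6−3)·6^(3−1) = 3 · 36 = 108 (Pollak)
Check (5,1,1) → sorted (1,1,5): b_i ≤ 2+i ∀i, a PF.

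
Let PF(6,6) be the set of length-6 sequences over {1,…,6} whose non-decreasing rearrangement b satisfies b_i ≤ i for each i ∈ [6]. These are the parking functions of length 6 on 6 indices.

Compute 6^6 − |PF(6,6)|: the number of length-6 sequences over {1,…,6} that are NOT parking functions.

|PF| = (6−6+1)·(6+1)^(6−1) = 1 · 16807 = 16807 [KW]
One tuple (4,6,4,5,4,2) → sorted (2,4,4,4,5,6): b_1=2>1, not a PF.
6^6 − 16807 = 46656 − 16807 = 29849

29849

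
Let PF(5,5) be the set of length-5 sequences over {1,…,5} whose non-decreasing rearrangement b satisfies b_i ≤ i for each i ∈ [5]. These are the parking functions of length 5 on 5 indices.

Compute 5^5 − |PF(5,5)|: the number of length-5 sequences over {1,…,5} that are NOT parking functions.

1829

#PF = (5−5+1)·(5+1)^(5−1) = 1·1296 = 1296
E.g. (5,4,5,3,3) → sorted (3,3,4,5,5): b_1=3>1, not a PF.
So 3125 − 1296 = 1829 fail.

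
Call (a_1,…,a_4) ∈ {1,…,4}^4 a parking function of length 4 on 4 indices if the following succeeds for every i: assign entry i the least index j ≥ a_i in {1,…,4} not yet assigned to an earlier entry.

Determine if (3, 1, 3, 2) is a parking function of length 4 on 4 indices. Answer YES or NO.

Rearranged: b = (1, 2, 3, 3).
  b_1=1 ≤ 1
  b_2=2 ≤ 2
  b_3=3 ≤ 3
  b_4=3 ≤ 4
All bounds hold ⇒ YES

YES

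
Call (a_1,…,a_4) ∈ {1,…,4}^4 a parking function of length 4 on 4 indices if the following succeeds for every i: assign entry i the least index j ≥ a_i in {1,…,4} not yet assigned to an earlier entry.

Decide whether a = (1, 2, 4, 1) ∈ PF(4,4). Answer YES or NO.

Sorted: b = (1, 1, 2, 4).
  b_1=1 ≤ 1
  b_2=1 ≤ 2
  b_3=2 ≤ 3
  b_4=4 ≤ 4
All bounds hold ⇒ YES

YES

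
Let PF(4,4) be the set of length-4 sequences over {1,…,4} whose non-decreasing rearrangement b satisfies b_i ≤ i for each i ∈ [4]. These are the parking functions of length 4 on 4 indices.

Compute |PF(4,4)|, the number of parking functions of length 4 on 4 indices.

|PF(4,4)| = (4−4+1)·(4+1)^(4−1) = 1 · 125 = 125
E.g. (2,4,2,1) → sorted (1,2,2,4): b_i ≤ i ∀i, a PF.

125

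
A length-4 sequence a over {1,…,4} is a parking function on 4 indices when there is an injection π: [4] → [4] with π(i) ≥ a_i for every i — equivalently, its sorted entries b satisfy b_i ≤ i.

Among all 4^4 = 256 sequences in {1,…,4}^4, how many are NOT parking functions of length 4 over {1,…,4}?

#PF = (4−4+1)·(4+1)^(4−1) = 1×125 = 125 (Pollak)
E.g. (4,3,4,1) → sorted (1,3,4,4): b_2=3>2, not a PF.
4^4 − 125 = 256 − 125 = 131

131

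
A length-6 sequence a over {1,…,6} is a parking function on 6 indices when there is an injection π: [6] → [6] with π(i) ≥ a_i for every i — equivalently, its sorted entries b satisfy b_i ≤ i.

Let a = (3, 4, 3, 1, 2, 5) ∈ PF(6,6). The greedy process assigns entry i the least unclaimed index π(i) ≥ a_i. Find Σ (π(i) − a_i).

Σπ(i) = 1+…+6 = 21; Σa = 3+4+3+1+2+5 = 18; disp = 21−18 = 3.

3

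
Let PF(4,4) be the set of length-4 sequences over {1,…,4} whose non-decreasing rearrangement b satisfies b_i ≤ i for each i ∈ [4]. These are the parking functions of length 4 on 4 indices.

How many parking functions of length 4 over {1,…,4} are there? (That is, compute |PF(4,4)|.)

125

|PF| = (4−4+1)·(4+1)^(4−1) = 1×125 = 125
Example (1,4,3,2) → sorted (1,2,3,4): b_i ≤ i ∀i, a PF.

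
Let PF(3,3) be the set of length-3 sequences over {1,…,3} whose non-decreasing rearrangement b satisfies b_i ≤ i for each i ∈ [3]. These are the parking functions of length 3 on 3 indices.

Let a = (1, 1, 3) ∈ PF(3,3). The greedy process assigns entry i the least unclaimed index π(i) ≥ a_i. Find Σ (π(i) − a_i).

Σπ = 6 ({1..3} each once); Σa = 1+1+3 = 5; disp = 6−5 = 1.

1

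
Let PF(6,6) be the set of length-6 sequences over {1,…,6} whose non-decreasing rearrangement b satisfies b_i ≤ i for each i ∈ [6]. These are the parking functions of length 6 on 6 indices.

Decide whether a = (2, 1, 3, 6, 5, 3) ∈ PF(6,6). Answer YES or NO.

YES

Sorted: b = (1, 2, 3, 3, 5, 6).
  b_1=1 ≤ 1
  b_2=2 ≤ 2
  b_3=3 ≤ 3
  b_4=3 ≤ 4
  b_5=5 ≤ 5
  b_6=6 ≤ 6
All bounds hold ⇒ YES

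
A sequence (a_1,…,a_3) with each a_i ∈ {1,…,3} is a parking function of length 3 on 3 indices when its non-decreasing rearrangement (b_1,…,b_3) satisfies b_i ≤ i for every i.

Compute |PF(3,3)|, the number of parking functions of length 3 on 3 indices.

16

|PF(3,3)| = (3−3+1)·(3+1)^(3−1) = 1 · 16 = 16
One tuple (1,3,2) → sorted (1,2,3): b_i ≤ i ∀i, a PF.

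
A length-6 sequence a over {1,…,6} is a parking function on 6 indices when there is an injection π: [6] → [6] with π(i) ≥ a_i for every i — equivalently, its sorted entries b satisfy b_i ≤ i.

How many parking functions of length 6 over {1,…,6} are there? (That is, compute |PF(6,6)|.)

16807

#PF = (6−6+1)·(6+1)^(6−1) = 1 · 16807 = 16807
One tuple (2,1,3,4,1,6) → sorted (1,1,2,3,4,6): b_i ≤ i ∀i, a PF.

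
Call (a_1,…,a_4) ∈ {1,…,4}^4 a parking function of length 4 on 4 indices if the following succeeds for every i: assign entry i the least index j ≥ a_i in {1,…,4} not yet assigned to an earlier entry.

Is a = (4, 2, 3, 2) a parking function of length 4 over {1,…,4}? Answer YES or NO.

Sorted: b = (2, 2, 3, 4).
  b_1=2 > 1
  fails at i=1 ⇒ NO

NO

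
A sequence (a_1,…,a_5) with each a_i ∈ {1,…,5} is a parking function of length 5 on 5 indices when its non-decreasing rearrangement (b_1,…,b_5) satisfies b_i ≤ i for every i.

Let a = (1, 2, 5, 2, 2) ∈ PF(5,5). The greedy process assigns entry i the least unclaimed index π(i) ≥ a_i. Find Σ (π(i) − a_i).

Σπ = 5·6/2 = 15 (π permutes [5]); Σa = 1+2+5+2+2 = 12; disp = 15−12 = 3.

3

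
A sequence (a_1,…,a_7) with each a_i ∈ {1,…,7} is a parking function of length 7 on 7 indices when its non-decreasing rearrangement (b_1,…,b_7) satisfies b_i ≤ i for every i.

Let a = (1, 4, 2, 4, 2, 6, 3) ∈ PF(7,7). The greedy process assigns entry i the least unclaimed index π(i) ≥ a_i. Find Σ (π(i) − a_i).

Σπ(i) = 1+…+7 = 28; Σa = 1+4+2+4+2+6+3 = 22; disp = 28−22 = 6.

6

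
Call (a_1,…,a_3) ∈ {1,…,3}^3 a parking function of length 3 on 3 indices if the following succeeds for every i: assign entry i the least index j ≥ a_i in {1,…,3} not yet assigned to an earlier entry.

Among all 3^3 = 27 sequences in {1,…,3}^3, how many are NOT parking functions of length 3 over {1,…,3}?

#PF = (3+1−3)·(3+1)^{3−1} = 1·16 = 16 (Konheim–Weiss)
Example (3,3,3) → sorted (3,3,3): b_1=3>1, not a PF.
So 27 − 16 = 11 fail.

11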